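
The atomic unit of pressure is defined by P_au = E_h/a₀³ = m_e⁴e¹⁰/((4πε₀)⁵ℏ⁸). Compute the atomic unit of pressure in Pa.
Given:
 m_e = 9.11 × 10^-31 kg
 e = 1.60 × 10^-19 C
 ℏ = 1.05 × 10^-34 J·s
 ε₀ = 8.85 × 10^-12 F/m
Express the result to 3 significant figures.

3.01 × 10^13 Pa

P_au = E_h/a₀³ = m_e⁴e¹⁰/((4πε₀)⁵ℏ⁸)
E_h = 4.38 × 10^-18 J
a₀ = 5.26 × 10^-11 m
E_h/a₀³ = 3.01 × 10^13 Pa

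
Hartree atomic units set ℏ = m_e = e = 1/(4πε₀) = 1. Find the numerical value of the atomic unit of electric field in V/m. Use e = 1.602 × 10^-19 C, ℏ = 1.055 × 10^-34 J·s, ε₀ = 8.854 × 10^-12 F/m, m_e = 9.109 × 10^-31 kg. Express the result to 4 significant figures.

5.131 × 10^11 V/m

From ℏ = m_e = e = 1/(4πε₀) = 1 the electric field scale is E_au = E_h/(e a₀) = m_e²e⁵/((4πε₀)³ℏ⁴).
E_h = 4.354 × 10^-18 J
a₀ = 5.297 × 10^-11 m
E_h/(e·a₀) = 5.131 × 10^11 V/m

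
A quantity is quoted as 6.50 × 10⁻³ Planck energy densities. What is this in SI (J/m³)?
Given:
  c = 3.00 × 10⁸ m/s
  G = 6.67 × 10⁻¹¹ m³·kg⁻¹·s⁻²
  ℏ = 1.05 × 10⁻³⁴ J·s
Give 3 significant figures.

3.04 × 10¹¹¹ J/m³

One Planck energy density: u_P = c⁷/(ℏG²) = 4.68 × 10¹¹³ J/m³.
6.50 × 10⁻³ × 4.68 × 10¹¹³ J/m³ = 3.04 × 10¹¹¹ J/m³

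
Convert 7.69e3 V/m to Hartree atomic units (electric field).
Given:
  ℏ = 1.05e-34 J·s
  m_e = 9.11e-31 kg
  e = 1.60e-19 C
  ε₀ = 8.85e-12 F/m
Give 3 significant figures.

1.48e-8

atomic unit of electric field: E_au = E_h/(e a₀) = m_e²e⁵/((4πε₀)³ℏ⁴) = 5.20e11 V/m.
7.69e3 / 5.20e11 = 1.48e-8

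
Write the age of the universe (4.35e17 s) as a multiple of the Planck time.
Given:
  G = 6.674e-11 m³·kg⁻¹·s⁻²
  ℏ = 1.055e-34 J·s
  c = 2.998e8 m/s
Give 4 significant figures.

8.068e60

Planck time: t_P = √(ℏG/c⁵) = 5.392e-44 s.
4.35e17 / 5.392e-44 = 8.068e60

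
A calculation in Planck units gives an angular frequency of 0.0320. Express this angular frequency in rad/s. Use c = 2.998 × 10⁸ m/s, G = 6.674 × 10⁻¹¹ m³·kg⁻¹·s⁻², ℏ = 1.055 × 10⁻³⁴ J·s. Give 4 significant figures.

One Planck angular frequency: ω_P = √(c⁵/(ℏG)) = 1.855 × 10⁴³ rad/s.
0.0320 × 1.855 × 10⁴³ rad/s = 5.935 × 10⁴¹ rad/s

5.935 × 10⁴¹ rad/s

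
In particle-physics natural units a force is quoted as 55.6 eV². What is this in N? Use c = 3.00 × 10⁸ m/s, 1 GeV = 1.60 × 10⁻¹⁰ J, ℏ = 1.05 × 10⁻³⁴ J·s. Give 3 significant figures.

4.52 × 10⁻¹¹ N

Force is [E]/[L] = [E]²/(ℏc); restore (ℏc)⁻¹.
1 GeV² → 1/(ℏc) × (1 GeV in J)² = 8.13 × 10⁵ N.
Convert the energy scale: 55.6 eV² = 5.56 × 10⁻¹⁷ GeV².
Result: 5.56 × 10⁻¹⁷ × 8.13 × 10⁵ = 4.52 × 10⁻¹¹ N.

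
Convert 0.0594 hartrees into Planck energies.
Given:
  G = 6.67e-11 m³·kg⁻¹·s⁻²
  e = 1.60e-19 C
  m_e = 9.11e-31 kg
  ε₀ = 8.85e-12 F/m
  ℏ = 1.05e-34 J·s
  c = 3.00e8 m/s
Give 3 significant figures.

1.33e-28

hartree: E_h = m_e e⁴/(4πε₀ℏ)² = 4.38e-18 J
Planck energy: E_P = √(ℏc⁵/G) = 1.96e9 J
0.0594 × 4.38e-18 / 1.96e9 = 1.33e-28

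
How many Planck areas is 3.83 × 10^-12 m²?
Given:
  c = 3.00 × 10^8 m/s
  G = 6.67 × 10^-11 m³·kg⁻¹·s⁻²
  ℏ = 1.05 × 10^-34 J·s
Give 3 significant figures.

Planck area: A_P = ℏG/c³ = 2.59 × 10^-70 m².
3.83 × 10^-12 / 2.59 × 10^-70 = 1.48 × 10^58

1.48 × 10^58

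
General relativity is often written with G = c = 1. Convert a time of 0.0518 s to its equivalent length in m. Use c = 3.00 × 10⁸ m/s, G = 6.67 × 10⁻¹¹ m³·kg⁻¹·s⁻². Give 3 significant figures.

Time → length via c.
0.0518 s × (c) = 1.55 × 10⁷ m

1.55 × 10⁷ m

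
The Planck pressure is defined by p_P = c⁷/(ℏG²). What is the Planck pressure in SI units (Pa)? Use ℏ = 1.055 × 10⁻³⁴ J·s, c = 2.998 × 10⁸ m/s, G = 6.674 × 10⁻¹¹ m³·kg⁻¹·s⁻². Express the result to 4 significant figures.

p_P = c⁷/(ℏG²)
  = 2.177 × 10⁵⁹ / 4.699 × 10⁻⁵⁵
  = 4.632 × 10¹¹³ Pa

4.632 × 10¹¹³ Pa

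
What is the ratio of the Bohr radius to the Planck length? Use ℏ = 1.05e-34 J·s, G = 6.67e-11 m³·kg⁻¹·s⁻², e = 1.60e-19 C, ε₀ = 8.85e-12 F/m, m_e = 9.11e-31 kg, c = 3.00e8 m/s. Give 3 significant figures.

3.26e24

Bohr radius: a₀ = 4πε₀ℏ²/(m_e e²) = 5.26e-11 m
Planck length: ℓ_P = √(ℏG/c³) = 1.61e-35 m
ratio = 5.26e-11 / 1.61e-35 = 3.26e24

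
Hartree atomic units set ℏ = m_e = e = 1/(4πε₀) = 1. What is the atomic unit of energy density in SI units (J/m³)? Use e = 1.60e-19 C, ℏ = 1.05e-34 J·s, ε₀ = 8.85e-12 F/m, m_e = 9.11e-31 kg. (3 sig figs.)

3.01e13 J/m³

The unique combination of the constants set to 1 with dimensions of energy density is u_au = E_h/a₀³ = m_e⁴e¹⁰/((4πε₀)⁵ℏ⁸).
E_h = 4.38e-18 J
a₀ = 5.26e-11 m
E_h/a₀³ = 3.01e13 J/m³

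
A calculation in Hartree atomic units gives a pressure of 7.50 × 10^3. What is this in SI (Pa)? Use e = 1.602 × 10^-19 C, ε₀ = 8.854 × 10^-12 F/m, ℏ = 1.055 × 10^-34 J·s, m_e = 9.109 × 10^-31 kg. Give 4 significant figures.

2.197 × 10^17 Pa

One atomic unit of pressure: P_au = E_h/a₀³ = m_e⁴e¹⁰/((4πε₀)⁵ℏ⁸) = 2.929 × 10^13 Pa.
7.50 × 10^3 × 2.929 × 10^13 Pa = 2.197 × 10^17 Pa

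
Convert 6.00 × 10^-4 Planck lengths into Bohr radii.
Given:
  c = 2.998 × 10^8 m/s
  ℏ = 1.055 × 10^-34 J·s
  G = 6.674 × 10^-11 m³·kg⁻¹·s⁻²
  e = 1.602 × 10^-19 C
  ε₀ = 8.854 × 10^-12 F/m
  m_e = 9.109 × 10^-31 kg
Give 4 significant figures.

Planck length: ℓ_P = √(ℏG/c³) = 1.616 × 10^-35 m
Bohr radius: a₀ = 4πε₀ℏ²/(m_e e²) = 5.297 × 10^-11 m
6.00 × 10^-4 × 1.616 × 10^-35 / 5.297 × 10^-11 = 1.831 × 10^-28

1.831 × 10^-28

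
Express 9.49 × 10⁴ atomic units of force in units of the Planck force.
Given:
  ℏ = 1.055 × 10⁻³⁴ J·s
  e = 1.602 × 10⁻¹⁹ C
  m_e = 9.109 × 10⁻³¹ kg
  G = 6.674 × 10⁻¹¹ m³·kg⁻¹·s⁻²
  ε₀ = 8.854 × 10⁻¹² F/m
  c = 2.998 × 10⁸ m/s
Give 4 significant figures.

6.444 × 10⁻⁴⁷

atomic unit of force: F_au = E_h/a₀ = m_e²e⁶/((4πε₀)³ℏ⁴) = 8.220 × 10⁻⁸ N
Planck force: F_P = c⁴/G = 1.210 × 10⁴⁴ N
9.49 × 10⁴ × 8.220 × 10⁻⁸ / 1.210 × 10⁴⁴ = 6.444 × 10⁻⁴⁷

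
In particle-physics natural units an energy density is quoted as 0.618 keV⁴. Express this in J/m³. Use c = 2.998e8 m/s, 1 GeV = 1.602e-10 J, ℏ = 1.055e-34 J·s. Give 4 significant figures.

1.286e13 J/m³

[E]/[L]³ = [E]⁴/(ℏc)³; restore (ℏc)⁻³.
1 GeV⁴ → 1/(ℏc)³ × (1 GeV in J)⁴ = 2.082e37 J/m³.
Convert the energy scale: 0.618 keV⁴ = 6.18e-25 GeV⁴.
Result: 6.18e-25 × 2.082e37 = 1.286e13 J/m³.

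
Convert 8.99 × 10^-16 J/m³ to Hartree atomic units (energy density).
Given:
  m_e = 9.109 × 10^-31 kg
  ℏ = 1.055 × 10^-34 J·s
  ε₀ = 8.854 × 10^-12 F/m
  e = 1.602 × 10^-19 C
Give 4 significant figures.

3.069 × 10^-29

atomic unit of energy density: u_au = E_h/a₀³ = m_e⁴e¹⁰/((4πε₀)⁵ℏ⁸) = 2.929 × 10^13 J/m³.
8.99 × 10^-16 / 2.929 × 10^13 = 3.069 × 10^-29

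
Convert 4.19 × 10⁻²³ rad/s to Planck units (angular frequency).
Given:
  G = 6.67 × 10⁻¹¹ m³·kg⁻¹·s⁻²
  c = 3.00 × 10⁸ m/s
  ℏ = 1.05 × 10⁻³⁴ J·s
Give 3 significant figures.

2.25 × 10⁻⁶⁶

Planck angular frequency: ω_P = √(c⁵/(ℏG)) = 1.86 × 10⁴³ rad/s.
4.19 × 10⁻²³ / 1.86 × 10⁴³ = 2.25 × 10⁻⁶⁶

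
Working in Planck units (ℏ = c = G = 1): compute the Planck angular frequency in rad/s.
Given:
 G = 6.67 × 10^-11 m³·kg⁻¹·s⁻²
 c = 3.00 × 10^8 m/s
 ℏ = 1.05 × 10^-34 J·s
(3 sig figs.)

1.86 × 10^43 rad/s

From ℏ = c = G = 1 the angular frequency scale is ω_P = √(c⁵/(ℏG)).
  = √(3.47 × 10^86)
  = 1.86 × 10^43 rad/s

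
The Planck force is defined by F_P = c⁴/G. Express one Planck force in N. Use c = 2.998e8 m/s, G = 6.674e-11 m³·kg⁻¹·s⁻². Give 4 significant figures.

F_P = c⁴/G
  = 8.078e33 / 6.674e-11
  = 1.210e44 N

1.210e44 N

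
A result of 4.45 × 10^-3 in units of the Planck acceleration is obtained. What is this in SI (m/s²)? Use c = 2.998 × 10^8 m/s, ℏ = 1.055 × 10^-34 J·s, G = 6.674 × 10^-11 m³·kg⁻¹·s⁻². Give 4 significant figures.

2.474 × 10^49 m/s²

One Planck acceleration: a_P = √(c⁷/(ℏG)) = 5.560 × 10^51 m/s².
4.45 × 10^-3 × 5.560 × 10^51 m/s² = 2.474 × 10^49 m/s²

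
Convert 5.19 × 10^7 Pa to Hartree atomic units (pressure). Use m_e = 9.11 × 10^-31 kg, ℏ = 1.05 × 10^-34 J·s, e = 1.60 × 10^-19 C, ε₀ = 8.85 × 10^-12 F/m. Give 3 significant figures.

1.72 × 10^-6

atomic unit of pressure: P_au = E_h/a₀³ = m_e⁴e¹⁰/((4πε₀)⁵ℏ⁸) = 3.01 × 10^13 Pa.
5.19 × 10^7 / 3.01 × 10^13 = 1.72 × 10^-6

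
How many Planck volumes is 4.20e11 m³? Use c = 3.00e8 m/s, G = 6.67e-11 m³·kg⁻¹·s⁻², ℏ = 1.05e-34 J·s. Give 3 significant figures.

Planck volume: V_P = (ℏG/c³)^(3/2) = 4.18e-105 m³.
4.20e11 / 4.18e-105 = 1.01e116

1.01e116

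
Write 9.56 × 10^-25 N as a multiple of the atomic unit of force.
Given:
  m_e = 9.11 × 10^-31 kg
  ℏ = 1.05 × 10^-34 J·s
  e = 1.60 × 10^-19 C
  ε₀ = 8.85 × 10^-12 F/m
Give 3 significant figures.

1.15 × 10^-17

atomic unit of force: F_au = E_h/a₀ = m_e²e⁶/((4πε₀)³ℏ⁴) = 8.33 × 10^-8 N.
9.56 × 10^-25 / 8.33 × 10^-8 = 1.15 × 10^-17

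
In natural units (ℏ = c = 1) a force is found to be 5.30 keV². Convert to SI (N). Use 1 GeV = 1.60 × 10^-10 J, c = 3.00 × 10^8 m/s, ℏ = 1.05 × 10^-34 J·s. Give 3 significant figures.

Force is [E]/[L] = [E]²/(ℏc); restore (ℏc)⁻¹.
1 GeV² → 1/(ℏc) × (1 GeV in J)² = 8.13 × 10^5 N.
Convert the energy scale: 5.30 keV² = 5.30 × 10^-12 GeV².
Result: 5.30 × 10^-12 × 8.13 × 10^5 = 4.31 × 10^-6 N.

4.31 × 10^-6 N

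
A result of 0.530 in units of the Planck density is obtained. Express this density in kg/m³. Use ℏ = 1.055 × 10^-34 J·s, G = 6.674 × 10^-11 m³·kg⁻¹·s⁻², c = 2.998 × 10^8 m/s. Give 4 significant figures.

One Planck density: ρ_P = c⁵/(ℏG²) = 5.154 × 10^96 kg/m³.
0.530 × 5.154 × 10^96 kg/m³ = 2.732 × 10^96 kg/m³

2.732 × 10^96 kg/m³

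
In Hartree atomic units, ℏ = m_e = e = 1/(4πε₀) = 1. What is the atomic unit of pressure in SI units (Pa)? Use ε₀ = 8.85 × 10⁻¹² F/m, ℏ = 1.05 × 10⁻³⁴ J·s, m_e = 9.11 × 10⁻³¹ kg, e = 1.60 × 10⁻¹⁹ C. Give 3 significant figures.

3.01 × 10¹³ Pa

From ℏ = m_e = e = 1/(4πε₀) = 1 the pressure scale is P_au = E_h/a₀³ = m_e⁴e¹⁰/((4πε₀)⁵ℏ⁸).
E_h = 4.38 × 10⁻¹⁸ J
a₀ = 5.26 × 10⁻¹¹ m
E_h/a₀³ = 3.01 × 10¹³ Pa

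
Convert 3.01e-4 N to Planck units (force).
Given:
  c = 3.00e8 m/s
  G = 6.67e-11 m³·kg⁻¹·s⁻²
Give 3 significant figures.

2.48e-48

Planck force: F_P = c⁴/G = 1.21e44 N.
3.01e-4 / 1.21e44 = 2.48e-48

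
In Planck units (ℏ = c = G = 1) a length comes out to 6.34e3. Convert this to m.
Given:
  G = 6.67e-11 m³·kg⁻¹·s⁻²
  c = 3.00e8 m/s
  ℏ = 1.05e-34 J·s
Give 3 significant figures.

One Planck length: ℓ_P = √(ℏG/c³) = 1.61e-35 m.
6.34e3 × 1.61e-35 m = 1.02e-31 m

1.02e-31 m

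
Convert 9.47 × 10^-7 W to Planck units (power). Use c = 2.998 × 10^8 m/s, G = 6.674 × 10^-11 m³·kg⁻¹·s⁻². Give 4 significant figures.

Planck power: P_P = c⁵/G = 3.629 × 10^52 W.
9.47 × 10^-7 / 3.629 × 10^52 = 2.610 × 10^-59

2.610 × 10^-59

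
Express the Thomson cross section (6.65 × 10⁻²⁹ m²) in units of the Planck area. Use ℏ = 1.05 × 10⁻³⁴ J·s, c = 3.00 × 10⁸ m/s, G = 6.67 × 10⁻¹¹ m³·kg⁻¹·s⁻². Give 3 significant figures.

2.56 × 10⁴¹

Planck area: A_P = ℏG/c³ = 2.59 × 10⁻⁷⁰ m².
6.65 × 10⁻²⁹ / 2.59 × 10⁻⁷⁰ = 2.56 × 10⁴¹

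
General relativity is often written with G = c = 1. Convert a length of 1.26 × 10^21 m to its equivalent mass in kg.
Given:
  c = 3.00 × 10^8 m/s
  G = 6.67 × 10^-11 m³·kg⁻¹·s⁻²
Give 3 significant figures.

Length → mass via c²/G.
1.26 × 10^21 m × (c²/G) = 1.70 × 10^48 kg

1.70 × 10^48 kg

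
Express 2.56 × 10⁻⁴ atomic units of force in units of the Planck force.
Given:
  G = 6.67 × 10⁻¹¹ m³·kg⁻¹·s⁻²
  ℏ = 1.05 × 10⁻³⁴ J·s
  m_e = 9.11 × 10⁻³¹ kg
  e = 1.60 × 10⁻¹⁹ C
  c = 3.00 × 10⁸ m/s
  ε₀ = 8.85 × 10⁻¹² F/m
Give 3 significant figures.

atomic unit of force: F_au = E_h/a₀ = m_e²e⁶/((4πε₀)³ℏ⁴) = 8.33 × 10⁻⁸ N
Planck force: F_P = c⁴/G = 1.21 × 10⁴⁴ N
2.56 × 10⁻⁴ × 8.33 × 10⁻⁸ / 1.21 × 10⁴⁴ = 1.76 × 10⁻⁵⁵

1.76 × 10⁻⁵⁵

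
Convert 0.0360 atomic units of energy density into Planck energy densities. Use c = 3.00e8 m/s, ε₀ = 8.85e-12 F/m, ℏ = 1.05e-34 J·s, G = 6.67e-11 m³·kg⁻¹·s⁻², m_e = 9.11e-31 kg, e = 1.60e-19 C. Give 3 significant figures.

2.32e-102

atomic unit of energy density: u_au = E_h/a₀³ = m_e⁴e¹⁰/((4πε₀)⁵ℏ⁸) = 3.01e13 J/m³
Planck energy density: u_P = c⁷/(ℏG²) = 4.68e113 J/m³
0.0360 × 3.01e13 / 4.68e113 = 2.32e-102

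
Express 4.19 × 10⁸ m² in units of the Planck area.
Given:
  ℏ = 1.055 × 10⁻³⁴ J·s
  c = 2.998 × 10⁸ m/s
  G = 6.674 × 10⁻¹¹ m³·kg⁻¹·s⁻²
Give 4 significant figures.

Planck area: A_P = ℏG/c³ = 2.613 × 10⁻⁷⁰ m².
4.19 × 10⁸ / 2.613 × 10⁻⁷⁰ = 1.604 × 10⁷⁸

1.604 × 10⁷⁸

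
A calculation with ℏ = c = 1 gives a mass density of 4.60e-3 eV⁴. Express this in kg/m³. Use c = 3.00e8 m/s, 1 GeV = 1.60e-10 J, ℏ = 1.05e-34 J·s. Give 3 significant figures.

1.07e-18 kg/m³

Mass density is [E]/(c²[L]³) = [E]⁴/(ℏ³c⁵).
1 GeV⁴ → 1/(ℏ³c⁵) × (1 GeV in J)⁴ = 2.33e20 kg/m³.
Convert the energy scale: 4.60e-3 eV⁴ = 4.60e-39 GeV⁴.
Result: 4.60e-39 × 2.33e20 = 1.07e-18 kg/m³.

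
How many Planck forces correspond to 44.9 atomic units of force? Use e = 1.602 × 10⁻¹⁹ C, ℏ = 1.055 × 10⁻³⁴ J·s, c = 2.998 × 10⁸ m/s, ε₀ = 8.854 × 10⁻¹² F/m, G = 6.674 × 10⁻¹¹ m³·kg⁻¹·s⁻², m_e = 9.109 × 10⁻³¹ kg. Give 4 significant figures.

3.049 × 10⁻⁵⁰

atomic unit of force: F_au = E_h/a₀ = m_e²e⁶/((4πε₀)³ℏ⁴) = 8.220 × 10⁻⁸ N
Planck force: F_P = c⁴/G = 1.210 × 10⁴⁴ N
44.9 × 8.220 × 10⁻⁸ / 1.210 × 10⁴⁴ = 3.049 × 10⁻⁵⁰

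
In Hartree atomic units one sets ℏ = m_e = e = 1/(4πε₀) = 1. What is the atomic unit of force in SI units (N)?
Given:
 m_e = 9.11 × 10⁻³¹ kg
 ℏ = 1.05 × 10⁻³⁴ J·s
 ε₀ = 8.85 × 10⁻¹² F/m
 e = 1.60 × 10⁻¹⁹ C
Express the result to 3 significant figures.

8.33 × 10⁻⁸ N

F_au = E_h/a₀ = m_e²e⁶/((4πε₀)³ℏ⁴)
E_h = 4.38 × 10⁻¹⁸ J
a₀ = 5.26 × 10⁻¹¹ m
E_h/a₀ = 8.33 × 10⁻⁸ N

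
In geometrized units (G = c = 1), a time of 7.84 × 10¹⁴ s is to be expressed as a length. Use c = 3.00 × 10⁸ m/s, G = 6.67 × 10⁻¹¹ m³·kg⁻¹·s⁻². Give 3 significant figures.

Time → length via c.
7.84 × 10¹⁴ s × (c) = 2.35 × 10²³ m

2.35 × 10²³ m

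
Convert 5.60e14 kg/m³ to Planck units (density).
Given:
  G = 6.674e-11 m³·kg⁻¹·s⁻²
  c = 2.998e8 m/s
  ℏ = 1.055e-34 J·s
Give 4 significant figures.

Planck density: ρ_P = c⁵/(ℏG²) = 5.154e96 kg/m³.
5.60e14 / 5.154e96 = 1.087e-82

1.087e-82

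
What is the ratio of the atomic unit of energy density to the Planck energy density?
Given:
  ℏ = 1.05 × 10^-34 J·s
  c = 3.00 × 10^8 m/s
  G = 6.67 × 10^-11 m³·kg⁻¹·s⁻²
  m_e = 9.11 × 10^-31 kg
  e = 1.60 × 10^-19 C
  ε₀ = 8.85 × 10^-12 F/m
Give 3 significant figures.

atomic unit of energy density: u_au = E_h/a₀³ = m_e⁴e¹⁰/((4πε₀)⁵ℏ⁸) = 3.01 × 10^13 J/m³
Planck energy density: u_P = c⁷/(ℏG²) = 4.68 × 10^113 J/m³
ratio = 3.01 × 10^13 / 4.68 × 10^113 = 6.44 × 10^-101

6.44 × 10^-101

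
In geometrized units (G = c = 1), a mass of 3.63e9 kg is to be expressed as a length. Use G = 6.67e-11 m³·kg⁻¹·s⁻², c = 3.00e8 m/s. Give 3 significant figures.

In G = c = 1 units mass has dimensions of length; the conversion factor is G/c².
3.63e9 kg × (G/c²) = 2.69e-18 m

2.69e-18 m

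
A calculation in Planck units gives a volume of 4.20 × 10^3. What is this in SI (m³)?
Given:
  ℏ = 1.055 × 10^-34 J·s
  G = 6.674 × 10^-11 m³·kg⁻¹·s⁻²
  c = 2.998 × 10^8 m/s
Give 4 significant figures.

1.774 × 10^-101 m³

One Planck volume: V_P = (ℏG/c³)^(3/2) = 4.224 × 10^-105 m³.
4.20 × 10^3 × 4.224 × 10^-105 m³ = 1.774 × 10^-101 m³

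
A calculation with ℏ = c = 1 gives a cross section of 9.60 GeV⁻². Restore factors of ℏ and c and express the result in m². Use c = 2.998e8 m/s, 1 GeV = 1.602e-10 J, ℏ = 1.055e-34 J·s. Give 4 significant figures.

Area is [L]² = [E]⁻²·(ℏc)²; restore (ℏc)².
1 GeV⁻² → (ℏc)² × (1 GeV in J)⁻² = 3.898e-32 m².
Result: 9.60 × 3.898e-32 = 3.742e-31 m².

3.742e-31 m²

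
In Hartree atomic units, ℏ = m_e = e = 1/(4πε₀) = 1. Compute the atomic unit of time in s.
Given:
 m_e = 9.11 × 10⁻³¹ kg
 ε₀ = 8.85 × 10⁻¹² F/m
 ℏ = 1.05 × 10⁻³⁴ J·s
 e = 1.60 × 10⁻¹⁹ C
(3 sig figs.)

2.40 × 10⁻¹⁷ s

Dimensional analysis gives τ_au = (4πε₀)²ℏ³/(m_e e⁴).
E_h = 4.38 × 10⁻¹⁸ J
ℏ/E_h = 2.40 × 10⁻¹⁷ s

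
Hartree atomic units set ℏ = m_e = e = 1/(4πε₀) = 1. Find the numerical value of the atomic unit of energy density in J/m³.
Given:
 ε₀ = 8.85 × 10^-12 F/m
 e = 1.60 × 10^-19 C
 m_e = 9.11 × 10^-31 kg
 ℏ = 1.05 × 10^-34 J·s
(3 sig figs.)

From ℏ = m_e = e = 1/(4πε₀) = 1 the energy density scale is u_au = E_h/a₀³ = m_e⁴e¹⁰/((4πε₀)⁵ℏ⁸).
E_h = 4.38 × 10^-18 J
a₀ = 5.26 × 10^-11 m
E_h/a₀³ = 3.01 × 10^13 J/m³

3.01 × 10^13 J/m³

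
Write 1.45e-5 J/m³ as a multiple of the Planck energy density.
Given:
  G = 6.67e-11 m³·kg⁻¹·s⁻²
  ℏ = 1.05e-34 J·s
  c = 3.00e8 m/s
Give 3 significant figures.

Planck energy density: u_P = c⁷/(ℏG²) = 4.68e113 J/m³.
1.45e-5 / 4.68e113 = 3.10e-119

3.10e-119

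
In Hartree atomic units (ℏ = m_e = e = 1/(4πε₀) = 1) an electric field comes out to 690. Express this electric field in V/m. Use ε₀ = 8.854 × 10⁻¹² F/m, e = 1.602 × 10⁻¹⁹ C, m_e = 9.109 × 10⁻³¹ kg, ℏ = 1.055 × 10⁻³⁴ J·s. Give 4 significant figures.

3.540 × 10¹⁴ V/m

One atomic unit of electric field: E_au = E_h/(e a₀) = m_e²e⁵/((4πε₀)³ℏ⁴) = 5.131 × 10¹¹ V/m.
690 × 5.131 × 10¹¹ V/m = 3.540 × 10¹⁴ V/m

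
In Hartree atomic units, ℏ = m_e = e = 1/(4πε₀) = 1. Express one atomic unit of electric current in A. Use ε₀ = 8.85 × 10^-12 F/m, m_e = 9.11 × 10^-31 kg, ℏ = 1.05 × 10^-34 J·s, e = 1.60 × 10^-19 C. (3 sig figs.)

Dimensional analysis gives I_au = e E_h/ℏ = m_e e⁵/((4πε₀)²ℏ³).
E_h = 4.38 × 10^-18 J
e·E_h/ℏ = 6.67 × 10^-3 A

6.67 × 10^-3 A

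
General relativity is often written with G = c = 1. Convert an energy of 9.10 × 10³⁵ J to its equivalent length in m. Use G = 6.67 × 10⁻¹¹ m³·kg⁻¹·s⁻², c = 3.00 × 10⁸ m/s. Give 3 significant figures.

Energy → length via G/c⁴.
9.10 × 10³⁵ J × (G/c⁴) = 7.49 × 10⁻⁹ m

7.49 × 10⁻⁹ m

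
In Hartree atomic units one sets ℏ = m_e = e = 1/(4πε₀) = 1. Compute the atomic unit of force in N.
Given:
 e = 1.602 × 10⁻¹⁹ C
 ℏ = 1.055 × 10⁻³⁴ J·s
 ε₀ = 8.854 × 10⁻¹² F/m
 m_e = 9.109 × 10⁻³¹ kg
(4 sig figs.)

F_au = E_h/a₀ = m_e²e⁶/((4πε₀)³ℏ⁴)
E_h = 4.354 × 10⁻¹⁸ J
a₀ = 5.297 × 10⁻¹¹ m
E_h/a₀ = 8.220 × 10⁻⁸ N

8.220 × 10⁻⁸ N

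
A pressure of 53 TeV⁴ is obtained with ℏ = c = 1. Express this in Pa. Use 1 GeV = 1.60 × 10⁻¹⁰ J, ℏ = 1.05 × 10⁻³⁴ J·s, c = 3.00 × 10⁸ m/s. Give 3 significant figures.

Pressure is [E]/[L]³ = [E]⁴/(ℏc)³.
1 GeV⁴ → 1/(ℏc)³ × (1 GeV in J)⁴ = 2.10 × 10³⁷ Pa.
Convert the energy scale: 53 TeV⁴ = 5.30 × 10¹³ GeV⁴.
Result: 5.30 × 10¹³ × 2.10 × 10³⁷ = 1.11 × 10⁵¹ Pa.

1.11 × 10⁵¹ Pa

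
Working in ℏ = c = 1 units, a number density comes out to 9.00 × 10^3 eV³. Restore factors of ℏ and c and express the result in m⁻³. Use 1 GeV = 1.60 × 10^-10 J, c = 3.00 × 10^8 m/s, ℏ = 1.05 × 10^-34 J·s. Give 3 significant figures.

1.18 × 10^24 m⁻³

Number density is [L]⁻³ = [E]³/(ℏc)³.
1 GeV³ → 1/(ℏc)³ × (1 GeV in J)³ = 1.31 × 10^47 m⁻³.
Convert the energy scale: 9.00 × 10^3 eV³ = 9.00 × 10^-24 GeV³.
Result: 9.00 × 10^-24 × 1.31 × 10^47 = 1.18 × 10^24 m⁻³.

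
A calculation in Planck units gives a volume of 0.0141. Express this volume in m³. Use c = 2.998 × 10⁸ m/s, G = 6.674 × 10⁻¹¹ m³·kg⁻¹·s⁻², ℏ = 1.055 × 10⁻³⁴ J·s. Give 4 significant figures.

5.956 × 10⁻¹⁰⁷ m³

One Planck volume: V_P = (ℏG/c³)^(3/2) = 4.224 × 10⁻¹⁰⁵ m³.
0.0141 × 4.224 × 10⁻¹⁰⁵ m³ = 5.956 × 10⁻¹⁰⁷ m³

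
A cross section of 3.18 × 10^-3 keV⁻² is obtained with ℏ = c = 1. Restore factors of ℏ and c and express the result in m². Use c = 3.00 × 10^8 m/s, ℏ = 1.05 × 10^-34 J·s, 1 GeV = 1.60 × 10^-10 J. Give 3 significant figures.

Area is [L]² = [E]⁻²·(ℏc)²; restore (ℏc)².
1 GeV⁻² → (ℏc)² × (1 GeV in J)⁻² = 3.88 × 10^-32 m².
Convert the energy scale: 3.18 × 10^-3 keV⁻² = 3.18 × 10^9 GeV⁻².
Result: 3.18 × 10^9 × 3.88 × 10^-32 = 1.23 × 10^-22 m².

1.23 × 10^-22 m²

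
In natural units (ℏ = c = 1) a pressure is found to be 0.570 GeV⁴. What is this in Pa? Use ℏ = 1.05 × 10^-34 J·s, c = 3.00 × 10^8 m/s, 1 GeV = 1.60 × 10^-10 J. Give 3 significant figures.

Pressure is [E]/[L]³ = [E]⁴/(ℏc)³.
1 GeV⁴ → 1/(ℏc)³ × (1 GeV in J)⁴ = 2.10 × 10^37 Pa.
Result: 0.570 × 2.10 × 10^37 = 1.20 × 10^37 Pa.

1.20 × 10^37 Pa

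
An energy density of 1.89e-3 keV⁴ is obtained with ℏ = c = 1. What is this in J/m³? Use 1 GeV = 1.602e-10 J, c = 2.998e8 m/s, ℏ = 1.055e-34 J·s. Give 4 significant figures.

3.934e10 J/m³

[E]/[L]³ = [E]⁴/(ℏc)³; restore (ℏc)⁻³.
1 GeV⁴ → 1/(ℏc)³ × (1 GeV in J)⁴ = 2.082e37 J/m³.
Convert the energy scale: 1.89e-3 keV⁴ = 1.89e-27 GeV⁴.
Result: 1.89e-27 × 2.082e37 = 3.934e10 J/m³.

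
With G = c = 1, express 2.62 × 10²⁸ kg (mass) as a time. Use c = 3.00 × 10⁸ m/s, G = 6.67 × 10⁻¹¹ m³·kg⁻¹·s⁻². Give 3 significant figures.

Mass → time via G/c³.
2.62 × 10²⁸ kg × (G/c³) = 6.47 × 10⁻⁸ s

6.47 × 10⁻⁸ s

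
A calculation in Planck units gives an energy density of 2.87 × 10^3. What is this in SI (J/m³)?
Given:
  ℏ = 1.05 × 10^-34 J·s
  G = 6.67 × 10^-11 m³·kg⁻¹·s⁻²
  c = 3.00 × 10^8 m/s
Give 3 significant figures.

1.34 × 10^117 J/m³

One Planck energy density: u_P = c⁷/(ℏG²) = 4.68 × 10^113 J/m³.
2.87 × 10^3 × 4.68 × 10^113 J/m³ = 1.34 × 10^117 J/m³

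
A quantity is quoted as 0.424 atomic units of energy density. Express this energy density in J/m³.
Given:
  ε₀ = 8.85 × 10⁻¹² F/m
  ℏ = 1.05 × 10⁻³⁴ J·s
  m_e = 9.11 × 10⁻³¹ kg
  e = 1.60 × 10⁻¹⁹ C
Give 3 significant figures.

1.28 × 10¹³ J/m³

One atomic unit of energy density: u_au = E_h/a₀³ = m_e⁴e¹⁰/((4πε₀)⁵ℏ⁸) = 3.01 × 10¹³ J/m³.
0.424 × 3.01 × 10¹³ J/m³ = 1.28 × 10¹³ J/m³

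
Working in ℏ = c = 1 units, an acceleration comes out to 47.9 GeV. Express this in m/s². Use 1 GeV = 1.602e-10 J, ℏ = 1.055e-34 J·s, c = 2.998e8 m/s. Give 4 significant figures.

2.181e34 m/s²

Acceleration is [L]/[T]² = c·[E]/ℏ.
1 GeV → c/ℏ × (1 GeV in J) = 4.552e32 m/s².
Result: 47.9 × 4.552e32 = 2.181e34 m/s².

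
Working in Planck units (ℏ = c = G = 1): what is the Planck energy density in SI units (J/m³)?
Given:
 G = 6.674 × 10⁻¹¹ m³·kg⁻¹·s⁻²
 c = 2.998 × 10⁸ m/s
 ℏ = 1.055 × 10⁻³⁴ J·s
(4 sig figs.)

Dimensional analysis gives u_P = c⁷/(ℏG²).
  = 2.177 × 10⁵⁹ / 4.699 × 10⁻⁵⁵
  = 4.632 × 10¹¹³ J/m³

4.632 × 10¹¹³ J/m³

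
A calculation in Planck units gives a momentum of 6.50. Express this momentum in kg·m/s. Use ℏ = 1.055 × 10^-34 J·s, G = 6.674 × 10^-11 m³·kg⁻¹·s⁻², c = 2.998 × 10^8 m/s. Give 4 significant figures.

42.42 kg·m/s

One Planck momentum: p_P = √(ℏc³/G) = 6.527 kg·m/s.
6.50 × 6.527 kg·m/s = 42.42 kg·m/s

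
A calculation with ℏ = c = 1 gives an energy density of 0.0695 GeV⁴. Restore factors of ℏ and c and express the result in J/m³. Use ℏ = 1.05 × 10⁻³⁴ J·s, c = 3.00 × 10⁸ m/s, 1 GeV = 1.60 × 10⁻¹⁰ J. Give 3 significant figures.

[E]/[L]³ = [E]⁴/(ℏc)³; restore (ℏc)⁻³.
1 GeV⁴ → 1/(ℏc)³ × (1 GeV in J)⁴ = 2.10 × 10³⁷ J/m³.
Result: 0.0695 × 2.10 × 10³⁷ = 1.46 × 10³⁶ J/m³.

1.46 × 10³⁶ J/m³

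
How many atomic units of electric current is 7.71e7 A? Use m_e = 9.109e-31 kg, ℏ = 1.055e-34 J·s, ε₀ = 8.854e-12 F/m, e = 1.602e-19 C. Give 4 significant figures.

atomic unit of electric current: I_au = e E_h/ℏ = m_e e⁵/((4πε₀)²ℏ³) = 6.612e-3 A.
7.71e7 / 6.612e-3 = 1.166e10

1.166e10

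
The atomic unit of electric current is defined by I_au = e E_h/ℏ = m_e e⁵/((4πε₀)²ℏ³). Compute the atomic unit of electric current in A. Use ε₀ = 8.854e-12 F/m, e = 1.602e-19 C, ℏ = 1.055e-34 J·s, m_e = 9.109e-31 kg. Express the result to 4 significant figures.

6.612e-3 A

I_au = e E_h/ℏ = m_e e⁵/((4πε₀)²ℏ³)
E_h = 4.354e-18 J
e·E_h/ℏ = 6.612e-3 A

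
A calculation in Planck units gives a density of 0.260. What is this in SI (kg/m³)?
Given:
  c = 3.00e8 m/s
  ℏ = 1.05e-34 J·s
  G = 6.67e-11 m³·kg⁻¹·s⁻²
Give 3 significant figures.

One Planck density: ρ_P = c⁵/(ℏG²) = 5.20e96 kg/m³.
0.260 × 5.20e96 kg/m³ = 1.35e96 kg/m³

1.35e96 kg/m³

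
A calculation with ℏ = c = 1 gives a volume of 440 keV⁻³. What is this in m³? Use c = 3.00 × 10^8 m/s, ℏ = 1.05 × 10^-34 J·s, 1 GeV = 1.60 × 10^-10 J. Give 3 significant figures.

Volume is [L]³ = [E]⁻³·(ℏc)³.
1 GeV⁻³ → (ℏc)³ × (1 GeV in J)⁻³ = 7.63 × 10^-48 m³.
Convert the energy scale: 440 keV⁻³ = 4.40 × 10^20 GeV⁻³.
Result: 4.40 × 10^20 × 7.63 × 10^-48 = 3.36 × 10^-27 m³.

3.36 × 10^-27 m³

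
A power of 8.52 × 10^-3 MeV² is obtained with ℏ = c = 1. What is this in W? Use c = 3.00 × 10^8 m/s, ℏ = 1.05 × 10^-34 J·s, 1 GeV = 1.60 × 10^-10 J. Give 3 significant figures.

Power is [E]/[T] = [E]²/ℏ.
1 GeV² → 1/ℏ × (1 GeV in J)² = 2.44 × 10^14 W.
Convert the energy scale: 8.52 × 10^-3 MeV² = 8.52 × 10^-9 GeV².
Result: 8.52 × 10^-9 × 2.44 × 10^14 = 2.08 × 10^6 W.

2.08 × 10^6 W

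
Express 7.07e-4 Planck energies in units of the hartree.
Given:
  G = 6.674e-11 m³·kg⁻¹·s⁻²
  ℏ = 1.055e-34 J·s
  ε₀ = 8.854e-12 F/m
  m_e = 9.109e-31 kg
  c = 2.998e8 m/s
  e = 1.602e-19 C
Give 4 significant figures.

Planck energy: E_P = √(ℏc⁵/G) = 1.957e9 J
hartree: E_h = m_e e⁴/(4πε₀ℏ)² = 4.354e-18 J
7.07e-4 × 1.957e9 / 4.354e-18 = 3.177e23

3.177e23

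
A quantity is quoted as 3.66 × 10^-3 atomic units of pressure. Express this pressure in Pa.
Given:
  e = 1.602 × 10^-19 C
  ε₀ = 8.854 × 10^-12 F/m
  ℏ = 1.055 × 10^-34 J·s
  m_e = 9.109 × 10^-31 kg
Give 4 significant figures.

One atomic unit of pressure: P_au = E_h/a₀³ = m_e⁴e¹⁰/((4πε₀)⁵ℏ⁸) = 2.929 × 10^13 Pa.
3.66 × 10^-3 × 2.929 × 10^13 Pa = 1.072 × 10^11 Pa

1.072 × 10^11 Pa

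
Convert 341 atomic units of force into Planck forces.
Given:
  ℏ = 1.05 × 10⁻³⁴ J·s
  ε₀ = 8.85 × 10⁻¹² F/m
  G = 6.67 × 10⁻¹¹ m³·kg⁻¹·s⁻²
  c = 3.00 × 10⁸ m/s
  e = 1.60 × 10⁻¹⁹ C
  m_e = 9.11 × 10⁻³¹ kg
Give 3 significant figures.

2.34 × 10⁻⁴⁹

atomic unit of force: F_au = E_h/a₀ = m_e²e⁶/((4πε₀)³ℏ⁴) = 8.33 × 10⁻⁸ N
Planck force: F_P = c⁴/G = 1.21 × 10⁴⁴ N
341 × 8.33 × 10⁻⁸ / 1.21 × 10⁴⁴ = 2.34 × 10⁻⁴⁹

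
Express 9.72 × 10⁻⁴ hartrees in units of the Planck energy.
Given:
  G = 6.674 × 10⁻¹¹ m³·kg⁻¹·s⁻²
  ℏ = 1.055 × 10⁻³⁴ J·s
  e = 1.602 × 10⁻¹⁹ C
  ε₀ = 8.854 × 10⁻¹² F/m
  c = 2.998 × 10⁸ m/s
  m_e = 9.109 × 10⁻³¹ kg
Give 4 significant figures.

hartree: E_h = m_e e⁴/(4πε₀ℏ)² = 4.354 × 10⁻¹⁸ J
Planck energy: E_P = √(ℏc⁵/G) = 1.957 × 10⁹ J
9.72 × 10⁻⁴ × 4.354 × 10⁻¹⁸ / 1.957 × 10⁹ = 2.163 × 10⁻³⁰

2.163 × 10⁻³⁰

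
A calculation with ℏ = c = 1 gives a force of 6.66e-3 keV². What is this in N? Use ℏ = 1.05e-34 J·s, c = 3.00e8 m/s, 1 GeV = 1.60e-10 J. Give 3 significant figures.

Force is [E]/[L] = [E]²/(ℏc); restore (ℏc)⁻¹.
1 GeV² → 1/(ℏc) × (1 GeV in J)² = 8.13e5 N.
Convert the energy scale: 6.66e-3 keV² = 6.66e-15 GeV².
Result: 6.66e-15 × 8.13e5 = 5.41e-9 N.

5.41e-9 N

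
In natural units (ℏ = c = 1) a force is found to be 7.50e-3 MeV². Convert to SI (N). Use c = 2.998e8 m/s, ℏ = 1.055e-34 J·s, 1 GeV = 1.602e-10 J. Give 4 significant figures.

6.086e-3 N

Force is [E]/[L] = [E]²/(ℏc); restore (ℏc)⁻¹.
1 GeV² → 1/(ℏc) × (1 GeV in J)² = 8.114e5 N.
Convert the energy scale: 7.50e-3 MeV² = 7.50e-9 GeV².
Result: 7.50e-9 × 8.114e5 = 6.086e-3 N.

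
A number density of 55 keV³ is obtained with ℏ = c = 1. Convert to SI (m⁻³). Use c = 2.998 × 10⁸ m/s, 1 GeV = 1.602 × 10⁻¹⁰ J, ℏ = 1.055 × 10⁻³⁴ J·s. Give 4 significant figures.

Number density is [L]⁻³ = [E]³/(ℏc)³.
1 GeV³ → 1/(ℏc)³ × (1 GeV in J)³ = 1.299 × 10⁴⁷ m⁻³.
Convert the energy scale: 55 keV³ = 5.50 × 10⁻¹⁷ GeV³.
Result: 5.50 × 10⁻¹⁷ × 1.299 × 10⁴⁷ = 7.147 × 10³⁰ m⁻³.

7.147 × 10³⁰ m⁻³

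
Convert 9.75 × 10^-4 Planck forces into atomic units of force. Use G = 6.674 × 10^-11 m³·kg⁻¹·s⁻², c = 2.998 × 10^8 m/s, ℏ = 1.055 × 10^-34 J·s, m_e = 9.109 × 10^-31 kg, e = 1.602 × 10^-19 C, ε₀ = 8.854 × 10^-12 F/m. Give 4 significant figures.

1.436 × 10^48

Planck force: F_P = c⁴/G = 1.210 × 10^44 N
atomic unit of force: F_au = E_h/a₀ = m_e²e⁶/((4πε₀)³ℏ⁴) = 8.220 × 10^-8 N
9.75 × 10^-4 × 1.210 × 10^44 / 8.220 × 10^-8 = 1.436 × 10^48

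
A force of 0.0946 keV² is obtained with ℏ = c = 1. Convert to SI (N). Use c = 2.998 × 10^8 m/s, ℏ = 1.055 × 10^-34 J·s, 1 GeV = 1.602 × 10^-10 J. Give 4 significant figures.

Force is [E]/[L] = [E]²/(ℏc); restore (ℏc)⁻¹.
1 GeV² → 1/(ℏc) × (1 GeV in J)² = 8.114 × 10^5 N.
Convert the energy scale: 0.0946 keV² = 9.46 × 10^-14 GeV².
Result: 9.46 × 10^-14 × 8.114 × 10^5 = 7.676 × 10^-8 N.

7.676 × 10^-8 N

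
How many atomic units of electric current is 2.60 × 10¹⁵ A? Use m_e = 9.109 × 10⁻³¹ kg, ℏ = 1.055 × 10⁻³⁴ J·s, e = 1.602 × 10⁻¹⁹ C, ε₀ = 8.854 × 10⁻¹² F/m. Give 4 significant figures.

3.932 × 10¹⁷

atomic unit of electric current: I_au = e E_h/ℏ = m_e e⁵/((4πε₀)²ℏ³) = 6.612 × 10⁻³ A.
2.60 × 10¹⁵ / 6.612 × 10⁻³ = 3.932 × 10¹⁷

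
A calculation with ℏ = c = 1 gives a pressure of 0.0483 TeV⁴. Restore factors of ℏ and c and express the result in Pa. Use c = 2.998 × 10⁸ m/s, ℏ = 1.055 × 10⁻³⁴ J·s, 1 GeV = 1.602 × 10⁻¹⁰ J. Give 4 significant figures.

Pressure is [E]/[L]³ = [E]⁴/(ℏc)³.
1 GeV⁴ → 1/(ℏc)³ × (1 GeV in J)⁴ = 2.082 × 10³⁷ Pa.
Convert the energy scale: 0.0483 TeV⁴ = 4.83 × 10¹⁰ GeV⁴.
Result: 4.83 × 10¹⁰ × 2.082 × 10³⁷ = 1.005 × 10⁴⁸ Pa.

1.005 × 10⁴⁸ Pa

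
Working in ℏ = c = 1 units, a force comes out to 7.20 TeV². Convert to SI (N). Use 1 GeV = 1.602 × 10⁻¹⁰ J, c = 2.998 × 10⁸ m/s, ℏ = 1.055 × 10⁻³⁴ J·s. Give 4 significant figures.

Force is [E]/[L] = [E]²/(ℏc); restore (ℏc)⁻¹.
1 GeV² → 1/(ℏc) × (1 GeV in J)² = 8.114 × 10⁵ N.
Convert the energy scale: 7.20 TeV² = 7.20 × 10⁶ GeV².
Result: 7.20 × 10⁶ × 8.114 × 10⁵ = 5.842 × 10¹² N.

5.842 × 10¹² N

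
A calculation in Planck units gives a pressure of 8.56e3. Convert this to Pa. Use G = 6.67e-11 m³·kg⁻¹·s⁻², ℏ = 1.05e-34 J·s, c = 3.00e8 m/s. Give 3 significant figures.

4.01e117 Pa

One Planck pressure: p_P = c⁷/(ℏG²) = 4.68e113 Pa.
8.56e3 × 4.68e113 Pa = 4.01e117 Pa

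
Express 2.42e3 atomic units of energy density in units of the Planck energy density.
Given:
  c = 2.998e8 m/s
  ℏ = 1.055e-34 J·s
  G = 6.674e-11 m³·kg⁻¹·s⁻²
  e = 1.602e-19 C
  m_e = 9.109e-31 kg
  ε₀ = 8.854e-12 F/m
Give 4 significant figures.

1.530e-97

atomic unit of energy density: u_au = E_h/a₀³ = m_e⁴e¹⁰/((4πε₀)⁵ℏ⁸) = 2.929e13 J/m³
Planck energy density: u_P = c⁷/(ℏG²) = 4.632e113 J/m³
2.42e3 × 2.929e13 / 4.632e113 = 1.530e-97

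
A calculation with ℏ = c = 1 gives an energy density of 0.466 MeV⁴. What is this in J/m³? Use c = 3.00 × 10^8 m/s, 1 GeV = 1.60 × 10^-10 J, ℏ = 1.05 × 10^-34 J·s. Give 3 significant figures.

9.77 × 10^24 J/m³

[E]/[L]³ = [E]⁴/(ℏc)³; restore (ℏc)⁻³.
1 GeV⁴ → 1/(ℏc)³ × (1 GeV in J)⁴ = 2.10 × 10^37 J/m³.
Convert the energy scale: 0.466 MeV⁴ = 4.66 × 10^-13 GeV⁴.
Result: 4.66 × 10^-13 × 2.10 × 10^37 = 9.77 × 10^24 J/m³.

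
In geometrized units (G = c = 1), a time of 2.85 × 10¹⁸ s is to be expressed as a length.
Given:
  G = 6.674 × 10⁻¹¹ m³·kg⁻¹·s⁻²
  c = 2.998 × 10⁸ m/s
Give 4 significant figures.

8.544 × 10²⁶ m

Time → length via c.
2.85 × 10¹⁸ s × (c) = 8.544 × 10²⁶ m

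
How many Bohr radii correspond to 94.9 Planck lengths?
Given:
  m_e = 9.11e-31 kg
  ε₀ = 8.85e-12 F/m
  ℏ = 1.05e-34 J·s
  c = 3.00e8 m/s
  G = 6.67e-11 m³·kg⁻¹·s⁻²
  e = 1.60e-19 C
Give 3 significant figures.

Planck length: ℓ_P = √(ℏG/c³) = 1.61e-35 m
Bohr radius: a₀ = 4πε₀ℏ²/(m_e e²) = 5.26e-11 m
94.9 × 1.61e-35 / 5.26e-11 = 2.91e-23

2.91e-23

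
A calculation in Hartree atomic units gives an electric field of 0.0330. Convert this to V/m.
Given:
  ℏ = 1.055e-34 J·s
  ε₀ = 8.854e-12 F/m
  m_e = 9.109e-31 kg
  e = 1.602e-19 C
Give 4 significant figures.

1.693e10 V/m

One atomic unit of electric field: E_au = E_h/(e a₀) = m_e²e⁵/((4πε₀)³ℏ⁴) = 5.131e11 V/m.
0.0330 × 5.131e11 V/m = 1.693e10 V/m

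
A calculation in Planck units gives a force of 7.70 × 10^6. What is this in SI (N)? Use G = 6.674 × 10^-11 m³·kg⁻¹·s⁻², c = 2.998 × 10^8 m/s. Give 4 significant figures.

9.320 × 10^50 N

One Planck force: F_P = c⁴/G = 1.210 × 10^44 N.
7.70 × 10^6 × 1.210 × 10^44 N = 9.320 × 10^50 N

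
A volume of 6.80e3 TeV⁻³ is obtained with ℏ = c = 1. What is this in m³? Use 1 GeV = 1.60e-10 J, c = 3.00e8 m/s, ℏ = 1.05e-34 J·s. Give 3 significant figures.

5.19e-53 m³

Volume is [L]³ = [E]⁻³·(ℏc)³.
1 GeV⁻³ → (ℏc)³ × (1 GeV in J)⁻³ = 7.63e-48 m³.
Convert the energy scale: 6.80e3 TeV⁻³ = 6.80e-6 GeV⁻³.
Result: 6.80e-6 × 7.63e-48 = 5.19e-53 m³.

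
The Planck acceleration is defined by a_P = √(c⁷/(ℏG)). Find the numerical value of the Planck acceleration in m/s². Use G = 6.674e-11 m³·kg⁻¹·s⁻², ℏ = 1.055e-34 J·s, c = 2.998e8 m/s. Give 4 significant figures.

5.560e51 m/s²

a_P = √(c⁷/(ℏG))
  = √(3.092e103)
  = 5.560e51 m/s²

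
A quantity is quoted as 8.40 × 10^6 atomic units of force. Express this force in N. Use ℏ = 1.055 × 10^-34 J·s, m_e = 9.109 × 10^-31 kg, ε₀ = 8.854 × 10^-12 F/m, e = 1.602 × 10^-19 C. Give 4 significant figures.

0.6905 N

One atomic unit of force: F_au = E_h/a₀ = m_e²e⁶/((4πε₀)³ℏ⁴) = 8.220 × 10^-8 N.
8.40 × 10^6 × 8.220 × 10^-8 N = 0.6905 N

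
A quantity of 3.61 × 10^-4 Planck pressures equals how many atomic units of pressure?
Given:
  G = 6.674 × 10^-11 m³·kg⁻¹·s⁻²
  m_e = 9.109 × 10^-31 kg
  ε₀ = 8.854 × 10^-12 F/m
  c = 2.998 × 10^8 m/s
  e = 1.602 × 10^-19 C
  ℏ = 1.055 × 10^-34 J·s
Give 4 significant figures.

5.709 × 10^96

Planck pressure: p_P = c⁷/(ℏG²) = 4.632 × 10^113 Pa
atomic unit of pressure: P_au = E_h/a₀³ = m_e⁴e¹⁰/((4πε₀)⁵ℏ⁸) = 2.929 × 10^13 Pa
3.61 × 10^-4 × 4.632 × 10^113 / 2.929 × 10^13 = 5.709 × 10^96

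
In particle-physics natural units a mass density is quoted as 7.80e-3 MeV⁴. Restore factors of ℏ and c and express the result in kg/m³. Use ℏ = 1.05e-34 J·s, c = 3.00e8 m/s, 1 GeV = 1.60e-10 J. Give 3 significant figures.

Mass density is [E]/(c²[L]³) = [E]⁴/(ℏ³c⁵).
1 GeV⁴ → 1/(ℏ³c⁵) × (1 GeV in J)⁴ = 2.33e20 kg/m³.
Convert the energy scale: 7.80e-3 MeV⁴ = 7.80e-15 GeV⁴.
Result: 7.80e-15 × 2.33e20 = 1.82e6 kg/m³.

1.82e6 kg/m³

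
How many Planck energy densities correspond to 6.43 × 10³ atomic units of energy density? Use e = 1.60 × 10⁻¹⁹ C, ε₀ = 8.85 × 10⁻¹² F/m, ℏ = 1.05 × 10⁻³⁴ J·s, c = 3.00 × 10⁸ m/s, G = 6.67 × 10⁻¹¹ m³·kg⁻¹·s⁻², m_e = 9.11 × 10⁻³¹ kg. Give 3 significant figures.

4.14 × 10⁻⁹⁷

atomic unit of energy density: u_au = E_h/a₀³ = m_e⁴e¹⁰/((4πε₀)⁵ℏ⁸) = 3.01 × 10¹³ J/m³
Planck energy density: u_P = c⁷/(ℏG²) = 4.68 × 10¹¹³ J/m³
6.43 × 10³ × 3.01 × 10¹³ / 4.68 × 10¹¹³ = 4.14 × 10⁻⁹⁷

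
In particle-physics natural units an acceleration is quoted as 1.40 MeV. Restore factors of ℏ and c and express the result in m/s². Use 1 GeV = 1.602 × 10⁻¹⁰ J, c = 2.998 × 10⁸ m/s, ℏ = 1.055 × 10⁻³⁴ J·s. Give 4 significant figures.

6.373 × 10²⁹ m/s²

Acceleration is [L]/[T]² = c·[E]/ℏ.
1 GeV → c/ℏ × (1 GeV in J) = 4.552 × 10³² m/s².
Convert the energy scale: 1.40 MeV = 1.40 × 10⁻³ GeV.
Result: 1.40 × 10⁻³ × 4.552 × 10³² = 6.373 × 10²⁹ m/s².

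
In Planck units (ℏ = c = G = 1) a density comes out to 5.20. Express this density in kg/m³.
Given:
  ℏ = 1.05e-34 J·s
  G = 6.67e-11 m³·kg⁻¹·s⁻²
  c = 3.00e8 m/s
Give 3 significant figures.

2.71e97 kg/m³

One Planck density: ρ_P = c⁵/(ℏG²) = 5.20e96 kg/m³.
5.20 × 5.20e96 kg/m³ = 2.71e97 kg/m³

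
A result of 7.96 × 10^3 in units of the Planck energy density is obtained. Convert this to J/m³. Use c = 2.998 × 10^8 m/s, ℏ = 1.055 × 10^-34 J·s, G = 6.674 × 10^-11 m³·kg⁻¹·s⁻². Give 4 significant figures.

3.687 × 10^117 J/m³

One Planck energy density: u_P = c⁷/(ℏG²) = 4.632 × 10^113 J/m³.
7.96 × 10^3 × 4.632 × 10^113 J/m³ = 3.687 × 10^117 J/m³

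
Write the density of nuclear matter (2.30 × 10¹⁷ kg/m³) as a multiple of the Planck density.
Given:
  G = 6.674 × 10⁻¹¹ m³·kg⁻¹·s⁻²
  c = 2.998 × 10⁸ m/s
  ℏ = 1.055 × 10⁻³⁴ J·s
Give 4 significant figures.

4.463 × 10⁻⁸⁰

Planck density: ρ_P = c⁵/(ℏG²) = 5.154 × 10⁹⁶ kg/m³.
2.30 × 10¹⁷ / 5.154 × 10⁹⁶ = 4.463 × 10⁻⁸⁰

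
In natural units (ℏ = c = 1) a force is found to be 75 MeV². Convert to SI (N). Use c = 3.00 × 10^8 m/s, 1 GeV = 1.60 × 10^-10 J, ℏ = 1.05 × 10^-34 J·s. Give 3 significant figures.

61 N

Force is [E]/[L] = [E]²/(ℏc); restore (ℏc)⁻¹.
1 GeV² → 1/(ℏc) × (1 GeV in J)² = 8.13 × 10^5 N.
Convert the energy scale: 75 MeV² = 7.50 × 10^-5 GeV².
Result: 7.50 × 10^-5 × 8.13 × 10^5 = 61 N.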